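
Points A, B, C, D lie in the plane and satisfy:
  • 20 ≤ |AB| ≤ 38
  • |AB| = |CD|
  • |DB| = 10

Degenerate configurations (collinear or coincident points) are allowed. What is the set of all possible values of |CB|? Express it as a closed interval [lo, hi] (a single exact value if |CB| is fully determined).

|CB| ∈ [10, 48]  (≈ [10.0000, 48.0000])

|AB| ∈ [20, 38]
|BD| ∈ {10}
|CD| ∈ [20, 38]
|AD| ∈ [10, 48]
|BC| ∈ [10, 48]
|AC| ∈ [0, 86]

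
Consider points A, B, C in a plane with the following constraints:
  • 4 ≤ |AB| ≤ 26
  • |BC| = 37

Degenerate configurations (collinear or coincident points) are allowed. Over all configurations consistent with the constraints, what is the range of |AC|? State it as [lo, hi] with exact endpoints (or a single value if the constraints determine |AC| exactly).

|AC| ∈ [11, 63]  (≈ [11.0000, 63.0000])

|AB| ∈ [4, 26]
|BC| ∈ {37}
|AC| ∈ [11, 63]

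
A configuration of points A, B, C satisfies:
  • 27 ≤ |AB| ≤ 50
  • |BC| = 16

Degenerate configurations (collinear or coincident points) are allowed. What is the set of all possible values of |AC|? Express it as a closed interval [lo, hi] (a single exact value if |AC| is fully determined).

|AB| ∈ [27, 50]
|BC| ∈ {16}
|AC| ∈ [11, 66]

|AC| ∈ [11, 66]  (≈ [11.0000, 66.0000])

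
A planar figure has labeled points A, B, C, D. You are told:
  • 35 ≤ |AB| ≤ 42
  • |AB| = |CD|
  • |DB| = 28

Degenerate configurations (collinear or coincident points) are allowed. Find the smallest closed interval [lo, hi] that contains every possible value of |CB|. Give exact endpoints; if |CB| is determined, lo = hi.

|AB| ∈ [35, 42]
|BD| ∈ {28}
|CD| ∈ [35, 42]
|AD| ∈ [7, 70]
|BC| ∈ [7, 70]
|AC| ∈ [0, 112]

|CB| ∈ [7, 70]  (≈ [7.0000, 70.0000])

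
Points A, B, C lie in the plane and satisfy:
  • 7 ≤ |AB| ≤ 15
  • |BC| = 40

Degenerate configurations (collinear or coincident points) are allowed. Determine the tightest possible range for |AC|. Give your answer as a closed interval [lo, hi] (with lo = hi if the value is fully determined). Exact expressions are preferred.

|AB| ∈ [7, 15]
|BC| ∈ {40}
|AC| ∈ [25, 55]

|AC| ∈ [25, 55]  (≈ [25.0000, 55.0000])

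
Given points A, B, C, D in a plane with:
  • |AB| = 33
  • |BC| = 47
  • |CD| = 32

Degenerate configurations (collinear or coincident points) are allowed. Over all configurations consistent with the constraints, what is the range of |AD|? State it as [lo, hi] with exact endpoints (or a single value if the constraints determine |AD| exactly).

|AD| ∈ [0, 112]  (≈ [0.0000, 112.0000])

|AB| ∈ {33}
|BC| ∈ {47}
|CD| ∈ {32}
|AC| ∈ [14, 80]
|BD| ∈ [15, 79]
|AD| ∈ [0, 112]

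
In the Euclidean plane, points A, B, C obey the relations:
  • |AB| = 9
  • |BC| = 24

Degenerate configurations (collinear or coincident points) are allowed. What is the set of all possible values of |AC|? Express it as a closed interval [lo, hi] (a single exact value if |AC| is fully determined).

|AB| ∈ {9}
|BC| ∈ {24}
|AC| ∈ [15, 33]

|AC| ∈ [15, 33]  (≈ [15.0000, 33.0000])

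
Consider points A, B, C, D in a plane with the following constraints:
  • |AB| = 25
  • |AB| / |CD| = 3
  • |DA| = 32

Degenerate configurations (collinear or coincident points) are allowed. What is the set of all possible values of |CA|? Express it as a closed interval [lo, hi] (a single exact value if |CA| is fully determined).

|AB| ∈ {25}
|AD| ∈ {32}
|CD| ∈ {25/3}
|BD| ∈ [7, 57]
|AC| ∈ [71/3, 121/3]
|BC| ∈ [0, 196/3]

|CA| ∈ [71/3, 121/3]  (≈ [23.6667, 40.3333])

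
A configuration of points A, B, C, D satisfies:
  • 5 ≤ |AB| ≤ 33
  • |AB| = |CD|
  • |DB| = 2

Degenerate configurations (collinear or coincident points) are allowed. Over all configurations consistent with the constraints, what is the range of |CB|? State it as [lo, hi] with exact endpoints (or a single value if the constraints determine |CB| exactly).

|CB| ∈ [3, 35]  (≈ [3.0000, 35.0000])

|AB| ∈ [5, 33]
|BD| ∈ {2}
|CD| ∈ [5, 33]
|AD| ∈ [3, 35]
|BC| ∈ [3, 35]
|AC| ∈ [0, 68]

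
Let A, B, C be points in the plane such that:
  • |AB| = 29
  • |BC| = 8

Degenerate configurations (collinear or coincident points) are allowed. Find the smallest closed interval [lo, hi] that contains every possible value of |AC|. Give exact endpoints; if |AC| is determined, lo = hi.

|AB| ∈ {29}
|BC| ∈ {8}
|AC| ∈ [21, 37]

|AC| ∈ [21, 37]  (≈ [21.0000, 37.0000])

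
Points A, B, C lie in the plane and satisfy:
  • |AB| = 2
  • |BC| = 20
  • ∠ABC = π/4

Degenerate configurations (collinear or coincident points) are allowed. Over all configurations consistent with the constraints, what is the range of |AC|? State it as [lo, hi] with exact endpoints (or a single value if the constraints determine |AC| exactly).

|AC| = 2·√(101 - 10·√(2))  (≈ 18.6395)

|AB| ∈ {2}
|BC| ∈ {20}
|AC| ∈ {2·√(101 - 10·√(2))}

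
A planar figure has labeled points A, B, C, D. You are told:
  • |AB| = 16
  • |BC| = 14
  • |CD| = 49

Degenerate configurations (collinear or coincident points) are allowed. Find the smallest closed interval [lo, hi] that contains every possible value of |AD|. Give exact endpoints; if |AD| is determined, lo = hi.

|AD| ∈ [19, 79]  (≈ [19.0000, 79.0000])

|AB| ∈ {16}
|BC| ∈ {14}
|CD| ∈ {49}
|AC| ∈ [2, 30]
|BD| ∈ [35, 63]
|AD| ∈ [19, 79]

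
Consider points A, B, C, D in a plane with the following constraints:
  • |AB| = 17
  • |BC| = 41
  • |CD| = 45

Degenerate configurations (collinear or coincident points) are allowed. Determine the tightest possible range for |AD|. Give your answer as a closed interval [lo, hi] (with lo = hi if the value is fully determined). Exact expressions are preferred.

|AD| ∈ [0, 103]  (≈ [0.0000, 103.0000])

|AB| ∈ {17}
|BC| ∈ {41}
|CD| ∈ {45}
|AC| ∈ [24, 58]
|BD| ∈ [4, 86]
|AD| ∈ [0, 103]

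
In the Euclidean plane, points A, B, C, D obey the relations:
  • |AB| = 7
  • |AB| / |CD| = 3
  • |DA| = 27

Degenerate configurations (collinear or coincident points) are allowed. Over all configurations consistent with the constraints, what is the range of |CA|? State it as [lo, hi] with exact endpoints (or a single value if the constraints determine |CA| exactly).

|CA| ∈ [74/3, 88/3]  (≈ [24.6667, 29.3333])

|AB| ∈ {7}
|AD| ∈ {27}
|CD| ∈ {7/3}
|BD| ∈ [20, 34]
|AC| ∈ [74/3, 88/3]
|BC| ∈ [53/3, 109/3]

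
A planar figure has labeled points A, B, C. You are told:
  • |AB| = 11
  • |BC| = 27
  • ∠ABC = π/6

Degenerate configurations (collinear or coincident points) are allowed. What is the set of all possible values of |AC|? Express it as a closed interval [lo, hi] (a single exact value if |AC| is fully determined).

|AC| = √(850 - 297·√(3))  (≈ 18.3189)

|AB| ∈ {11}
|BC| ∈ {27}
|AC| ∈ {√(850 - 297·√(3))}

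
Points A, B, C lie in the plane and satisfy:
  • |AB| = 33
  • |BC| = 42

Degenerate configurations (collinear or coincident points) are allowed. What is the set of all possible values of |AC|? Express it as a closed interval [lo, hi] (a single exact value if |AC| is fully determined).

|AC| ∈ [9, 75]  (≈ [9.0000, 75.0000])

|AB| ∈ {33}
|BC| ∈ {42}
|AC| ∈ [9, 75]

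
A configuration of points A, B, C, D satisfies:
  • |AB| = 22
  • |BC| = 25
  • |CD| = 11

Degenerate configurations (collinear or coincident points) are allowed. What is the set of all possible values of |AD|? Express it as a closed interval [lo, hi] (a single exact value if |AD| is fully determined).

|AB| ∈ {22}
|BC| ∈ {25}
|CD| ∈ {11}
|AC| ∈ [3, 47]
|BD| ∈ [14, 36]
|AD| ∈ [0, 58]

|AD| ∈ [0, 58]  (≈ [0.0000, 58.0000])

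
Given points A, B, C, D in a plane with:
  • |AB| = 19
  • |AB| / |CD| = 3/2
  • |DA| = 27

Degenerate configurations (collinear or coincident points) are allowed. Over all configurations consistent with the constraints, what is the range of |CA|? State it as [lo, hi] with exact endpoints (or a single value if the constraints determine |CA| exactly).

|CA| ∈ [43/3, 119/3]  (≈ [14.3333, 39.6667])

|AB| ∈ {19}
|AD| ∈ {27}
|CD| ∈ {38/3}
|BD| ∈ [8, 46]
|AC| ∈ [43/3, 119/3]
|BC| ∈ [0, 176/3]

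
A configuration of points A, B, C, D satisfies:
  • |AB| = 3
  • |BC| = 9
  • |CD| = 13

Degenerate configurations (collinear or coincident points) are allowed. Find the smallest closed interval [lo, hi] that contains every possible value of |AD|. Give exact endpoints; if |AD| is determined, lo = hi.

|AD| ∈ [1, 25]  (≈ [1.0000, 25.0000])

|AB| ∈ {3}
|BC| ∈ {9}
|CD| ∈ {13}
|AC| ∈ [6, 12]
|BD| ∈ [4, 22]
|AD| ∈ [1, 25]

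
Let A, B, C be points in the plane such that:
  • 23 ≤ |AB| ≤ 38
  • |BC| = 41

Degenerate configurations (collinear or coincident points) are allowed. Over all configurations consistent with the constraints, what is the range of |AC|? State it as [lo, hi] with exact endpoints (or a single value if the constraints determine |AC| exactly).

|AC| ∈ [3, 79]  (≈ [3.0000, 79.0000])

|AB| ∈ [23, 38]
|BC| ∈ {41}
|AC| ∈ [3, 79]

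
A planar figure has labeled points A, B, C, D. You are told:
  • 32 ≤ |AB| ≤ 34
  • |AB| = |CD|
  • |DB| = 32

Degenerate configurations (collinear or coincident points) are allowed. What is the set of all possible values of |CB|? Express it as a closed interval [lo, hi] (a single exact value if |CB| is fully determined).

|CB| ∈ [0, 66]  (≈ [0.0000, 66.0000])

|AB| ∈ [32, 34]
|BD| ∈ {32}
|CD| ∈ [32, 34]
|AD| ∈ [0, 66]
|BC| ∈ [0, 66]
|AC| ∈ [0, 100]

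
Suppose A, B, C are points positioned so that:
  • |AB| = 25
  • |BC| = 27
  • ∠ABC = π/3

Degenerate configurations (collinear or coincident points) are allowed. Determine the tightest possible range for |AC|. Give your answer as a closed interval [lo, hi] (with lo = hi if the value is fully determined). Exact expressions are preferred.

|AB| ∈ {25}
|BC| ∈ {27}
|AC| ∈ {√(679)}

|AC| = √(679)  (≈ 26.0576)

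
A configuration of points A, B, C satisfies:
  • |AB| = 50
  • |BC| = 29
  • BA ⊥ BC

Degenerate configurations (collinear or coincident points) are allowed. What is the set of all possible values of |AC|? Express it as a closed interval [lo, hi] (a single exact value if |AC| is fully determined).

|AB| ∈ {50}
|BC| ∈ {29}
|AC| ∈ {√(3341)}

|AC| = √(3341)  (≈ 57.8014)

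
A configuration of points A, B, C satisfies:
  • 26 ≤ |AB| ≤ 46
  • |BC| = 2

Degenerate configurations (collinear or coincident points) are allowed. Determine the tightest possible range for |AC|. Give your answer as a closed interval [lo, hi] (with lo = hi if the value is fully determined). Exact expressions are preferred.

|AB| ∈ [26, 46]
|BC| ∈ {2}
|AC| ∈ [24, 48]

|AC| ∈ [24, 48]  (≈ [24.0000, 48.0000])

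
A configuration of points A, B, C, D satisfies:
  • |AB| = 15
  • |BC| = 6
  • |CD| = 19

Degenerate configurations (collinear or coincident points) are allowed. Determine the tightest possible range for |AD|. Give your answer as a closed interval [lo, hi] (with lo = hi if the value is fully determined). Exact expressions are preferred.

|AD| ∈ [0, 40]  (≈ [0.0000, 40.0000])

|AB| ∈ {15}
|BC| ∈ {6}
|CD| ∈ {19}
|AC| ∈ [9, 21]
|BD| ∈ [13, 25]
|AD| ∈ [0, 40]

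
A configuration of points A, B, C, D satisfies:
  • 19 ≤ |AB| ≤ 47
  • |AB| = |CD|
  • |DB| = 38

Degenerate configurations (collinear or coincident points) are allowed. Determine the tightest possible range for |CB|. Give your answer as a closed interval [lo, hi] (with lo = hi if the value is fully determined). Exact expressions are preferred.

|AB| ∈ [19, 47]
|BD| ∈ {38}
|CD| ∈ [19, 47]
|AD| ∈ [0, 85]
|BC| ∈ [0, 85]
|AC| ∈ [0, 132]

|CB| ∈ [0, 85]  (≈ [0.0000, 85.0000])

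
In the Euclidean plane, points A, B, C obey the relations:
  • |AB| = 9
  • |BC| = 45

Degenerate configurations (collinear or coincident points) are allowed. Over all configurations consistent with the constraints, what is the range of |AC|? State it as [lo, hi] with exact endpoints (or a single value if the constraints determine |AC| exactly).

|AB| ∈ {9}
|BC| ∈ {45}
|AC| ∈ [36, 54]

|AC| ∈ [36, 54]  (≈ [36.0000, 54.0000])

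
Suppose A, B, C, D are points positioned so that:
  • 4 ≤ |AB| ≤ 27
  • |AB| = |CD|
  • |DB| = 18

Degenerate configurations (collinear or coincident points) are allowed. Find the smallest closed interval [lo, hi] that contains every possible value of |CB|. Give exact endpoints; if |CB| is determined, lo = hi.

|CB| ∈ [0, 45]  (≈ [0.0000, 45.0000])

|AB| ∈ [4, 27]
|BD| ∈ {18}
|CD| ∈ [4, 27]
|AD| ∈ [0, 45]
|BC| ∈ [0, 45]
|AC| ∈ [0, 72]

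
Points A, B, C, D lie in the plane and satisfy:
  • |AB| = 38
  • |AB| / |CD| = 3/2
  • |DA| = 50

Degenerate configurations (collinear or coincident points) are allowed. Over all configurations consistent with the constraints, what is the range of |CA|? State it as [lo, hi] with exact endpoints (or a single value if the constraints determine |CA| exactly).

|CA| ∈ [74/3, 226/3]  (≈ [24.6667, 75.3333])

|AB| ∈ {38}
|AD| ∈ {50}
|CD| ∈ {76/3}
|BD| ∈ [12, 88]
|AC| ∈ [74/3, 226/3]
|BC| ∈ [0, 340/3]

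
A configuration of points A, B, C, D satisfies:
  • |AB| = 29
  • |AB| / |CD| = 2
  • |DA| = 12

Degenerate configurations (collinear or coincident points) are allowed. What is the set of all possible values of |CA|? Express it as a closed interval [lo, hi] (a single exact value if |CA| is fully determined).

|AB| ∈ {29}
|AD| ∈ {12}
|CD| ∈ {29/2}
|BD| ∈ [17, 41]
|AC| ∈ [5/2, 53/2]
|BC| ∈ [5/2, 111/2]

|CA| ∈ [5/2, 53/2]  (≈ [2.5000, 26.5000])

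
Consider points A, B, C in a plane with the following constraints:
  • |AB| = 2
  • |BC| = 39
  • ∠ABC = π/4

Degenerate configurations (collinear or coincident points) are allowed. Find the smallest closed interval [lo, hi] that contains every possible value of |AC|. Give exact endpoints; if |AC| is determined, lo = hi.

|AB| ∈ {2}
|BC| ∈ {39}
|AC| ∈ {√(1525 - 78·√(2))}

|AC| = √(1525 - 78·√(2))  (≈ 37.6124)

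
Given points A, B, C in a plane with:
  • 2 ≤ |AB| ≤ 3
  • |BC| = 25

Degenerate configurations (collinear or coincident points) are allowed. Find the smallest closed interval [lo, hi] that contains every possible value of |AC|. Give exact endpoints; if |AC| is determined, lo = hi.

|AB| ∈ [2, 3]
|BC| ∈ {25}
|AC| ∈ [22, 28]

|AC| ∈ [22, 28]  (≈ [22.0000, 28.0000])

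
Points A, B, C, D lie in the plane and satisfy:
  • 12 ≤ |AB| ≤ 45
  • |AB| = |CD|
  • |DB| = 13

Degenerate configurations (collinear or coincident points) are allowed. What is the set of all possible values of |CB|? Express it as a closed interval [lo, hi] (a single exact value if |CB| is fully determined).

|AB| ∈ [12, 45]
|BD| ∈ {13}
|CD| ∈ [12, 45]
|AD| ∈ [0, 58]
|BC| ∈ [0, 58]
|AC| ∈ [0, 103]

|CB| ∈ [0, 58]  (≈ [0.0000, 58.0000])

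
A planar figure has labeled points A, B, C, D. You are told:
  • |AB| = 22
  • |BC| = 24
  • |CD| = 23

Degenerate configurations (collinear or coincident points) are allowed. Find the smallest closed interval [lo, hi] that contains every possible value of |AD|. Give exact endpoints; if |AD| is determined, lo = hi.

|AD| ∈ [0, 69]  (≈ [0.0000, 69.0000])

|AB| ∈ {22}
|BC| ∈ {24}
|CD| ∈ {23}
|AC| ∈ [2, 46]
|BD| ∈ [1, 47]
|AD| ∈ [0, 69]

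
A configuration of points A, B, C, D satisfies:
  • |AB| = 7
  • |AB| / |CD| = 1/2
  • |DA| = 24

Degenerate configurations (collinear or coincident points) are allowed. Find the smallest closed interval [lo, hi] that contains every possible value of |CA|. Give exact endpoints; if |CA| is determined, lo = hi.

|CA| ∈ [10, 38]  (≈ [10.0000, 38.0000])

|AB| ∈ {7}
|AD| ∈ {24}
|CD| ∈ {14}
|BD| ∈ [17, 31]
|AC| ∈ [10, 38]
|BC| ∈ [3, 45]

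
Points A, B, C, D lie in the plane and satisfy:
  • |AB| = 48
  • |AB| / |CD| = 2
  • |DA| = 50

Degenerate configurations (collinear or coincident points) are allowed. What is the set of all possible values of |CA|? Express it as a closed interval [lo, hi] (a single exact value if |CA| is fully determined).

|CA| ∈ [26, 74]  (≈ [26.0000, 74.0000])

|AB| ∈ {48}
|AD| ∈ {50}
|CD| ∈ {24}
|BD| ∈ [2, 98]
|AC| ∈ [26, 74]
|BC| ∈ [0, 122]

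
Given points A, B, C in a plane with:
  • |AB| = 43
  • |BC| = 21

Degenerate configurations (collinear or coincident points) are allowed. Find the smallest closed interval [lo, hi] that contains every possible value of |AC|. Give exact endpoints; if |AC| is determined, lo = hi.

|AB| ∈ {43}
|BC| ∈ {21}
|AC| ∈ [22, 64]

|AC| ∈ [22, 64]  (≈ [22.0000, 64.0000])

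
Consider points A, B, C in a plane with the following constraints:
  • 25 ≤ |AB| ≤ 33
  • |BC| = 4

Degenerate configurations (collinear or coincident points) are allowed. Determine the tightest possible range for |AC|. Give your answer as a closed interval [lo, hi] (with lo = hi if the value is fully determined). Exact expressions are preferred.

|AC| ∈ [21, 37]  (≈ [21.0000, 37.0000])

|AB| ∈ [25, 33]
|BC| ∈ {4}
|AC| ∈ [21, 37]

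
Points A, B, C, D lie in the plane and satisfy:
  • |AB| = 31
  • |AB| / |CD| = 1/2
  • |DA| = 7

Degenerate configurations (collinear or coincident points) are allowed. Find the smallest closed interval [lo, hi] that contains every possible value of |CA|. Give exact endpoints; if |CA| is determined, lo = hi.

|AB| ∈ {31}
|AD| ∈ {7}
|CD| ∈ {62}
|BD| ∈ [24, 38]
|AC| ∈ [55, 69]
|BC| ∈ [24, 100]

|CA| ∈ [55, 69]  (≈ [55.0000, 69.0000])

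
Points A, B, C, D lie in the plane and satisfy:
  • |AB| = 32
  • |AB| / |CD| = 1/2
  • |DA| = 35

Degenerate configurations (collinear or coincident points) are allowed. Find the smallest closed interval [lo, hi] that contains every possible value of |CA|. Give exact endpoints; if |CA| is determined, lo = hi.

|AB| ∈ {32}
|AD| ∈ {35}
|CD| ∈ {64}
|BD| ∈ [3, 67]
|AC| ∈ [29, 99]
|BC| ∈ [0, 131]

|CA| ∈ [29, 99]  (≈ [29.0000, 99.0000])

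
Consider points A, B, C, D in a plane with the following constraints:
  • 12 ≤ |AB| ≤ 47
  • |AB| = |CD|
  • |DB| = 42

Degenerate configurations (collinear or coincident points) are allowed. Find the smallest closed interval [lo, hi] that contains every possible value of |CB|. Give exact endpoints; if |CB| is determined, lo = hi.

|AB| ∈ [12, 47]
|BD| ∈ {42}
|CD| ∈ [12, 47]
|AD| ∈ [0, 89]
|BC| ∈ [0, 89]
|AC| ∈ [0, 136]

|CB| ∈ [0, 89]  (≈ [0.0000, 89.0000])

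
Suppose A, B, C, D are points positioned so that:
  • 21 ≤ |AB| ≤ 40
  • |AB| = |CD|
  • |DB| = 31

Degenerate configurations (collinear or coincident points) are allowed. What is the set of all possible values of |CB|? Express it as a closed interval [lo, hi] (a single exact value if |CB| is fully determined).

|CB| ∈ [0, 71]  (≈ [0.0000, 71.0000])

|AB| ∈ [21, 40]
|BD| ∈ {31}
|CD| ∈ [21, 40]
|AD| ∈ [0, 71]
|BC| ∈ [0, 71]
|AC| ∈ [0, 111]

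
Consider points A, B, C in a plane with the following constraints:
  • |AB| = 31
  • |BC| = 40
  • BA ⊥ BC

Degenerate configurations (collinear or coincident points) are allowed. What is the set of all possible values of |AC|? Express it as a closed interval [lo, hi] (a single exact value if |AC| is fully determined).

|AB| ∈ {31}
|BC| ∈ {40}
|AC| ∈ {√(2561)}

|AC| = √(2561)  (≈ 50.6063)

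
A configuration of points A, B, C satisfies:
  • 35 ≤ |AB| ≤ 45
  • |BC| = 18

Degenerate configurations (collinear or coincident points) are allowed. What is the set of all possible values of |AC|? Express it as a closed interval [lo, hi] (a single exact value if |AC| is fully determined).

|AC| ∈ [17, 63]  (≈ [17.0000, 63.0000])

|AB| ∈ [35, 45]
|BC| ∈ {18}
|AC| ∈ [17, 63]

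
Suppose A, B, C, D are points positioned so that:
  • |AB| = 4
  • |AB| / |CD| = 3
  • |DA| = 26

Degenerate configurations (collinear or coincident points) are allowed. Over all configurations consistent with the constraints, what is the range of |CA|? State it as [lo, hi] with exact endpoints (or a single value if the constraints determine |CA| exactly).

|AB| ∈ {4}
|AD| ∈ {26}
|CD| ∈ {4/3}
|BD| ∈ [22, 30]
|AC| ∈ [74/3, 82/3]
|BC| ∈ [62/3, 94/3]

|CA| ∈ [74/3, 82/3]  (≈ [24.6667, 27.3333])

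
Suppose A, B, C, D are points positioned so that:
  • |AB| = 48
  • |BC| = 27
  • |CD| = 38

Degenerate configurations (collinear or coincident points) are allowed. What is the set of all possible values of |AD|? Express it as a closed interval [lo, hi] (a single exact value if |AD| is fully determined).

|AD| ∈ [0, 113]  (≈ [0.0000, 113.0000])

|AB| ∈ {48}
|BC| ∈ {27}
|CD| ∈ {38}
|AC| ∈ [21, 75]
|BD| ∈ [11, 65]
|AD| ∈ [0, 113]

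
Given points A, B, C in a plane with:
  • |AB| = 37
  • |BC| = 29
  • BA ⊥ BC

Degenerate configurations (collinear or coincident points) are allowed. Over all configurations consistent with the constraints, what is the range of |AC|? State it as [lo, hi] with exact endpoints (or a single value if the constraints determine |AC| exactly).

|AB| ∈ {37}
|BC| ∈ {29}
|AC| ∈ {√(2210)}

|AC| = √(2210)  (≈ 47.0106)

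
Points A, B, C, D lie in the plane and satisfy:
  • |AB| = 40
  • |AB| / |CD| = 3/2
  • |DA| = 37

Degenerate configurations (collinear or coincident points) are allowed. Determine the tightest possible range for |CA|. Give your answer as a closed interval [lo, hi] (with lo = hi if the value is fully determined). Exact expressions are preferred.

|CA| ∈ [31/3, 191/3]  (≈ [10.3333, 63.6667])

|AB| ∈ {40}
|AD| ∈ {37}
|CD| ∈ {80/3}
|BD| ∈ [3, 77]
|AC| ∈ [31/3, 191/3]
|BC| ∈ [0, 311/3]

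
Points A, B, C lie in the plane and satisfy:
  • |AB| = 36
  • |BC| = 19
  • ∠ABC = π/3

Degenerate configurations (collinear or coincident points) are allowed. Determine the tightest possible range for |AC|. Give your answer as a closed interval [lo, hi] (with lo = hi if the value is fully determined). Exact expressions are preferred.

|AB| ∈ {36}
|BC| ∈ {19}
|AC| ∈ {√(973)}

|AC| = √(973)  (≈ 31.1929)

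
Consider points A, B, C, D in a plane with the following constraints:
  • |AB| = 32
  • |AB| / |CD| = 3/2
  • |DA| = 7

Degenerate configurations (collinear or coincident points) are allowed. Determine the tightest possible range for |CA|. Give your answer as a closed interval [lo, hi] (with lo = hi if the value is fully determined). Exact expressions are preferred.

|AB| ∈ {32}
|AD| ∈ {7}
|CD| ∈ {64/3}
|BD| ∈ [25, 39]
|AC| ∈ [43/3, 85/3]
|BC| ∈ [11/3, 181/3]

|CA| ∈ [43/3, 85/3]  (≈ [14.3333, 28.3333])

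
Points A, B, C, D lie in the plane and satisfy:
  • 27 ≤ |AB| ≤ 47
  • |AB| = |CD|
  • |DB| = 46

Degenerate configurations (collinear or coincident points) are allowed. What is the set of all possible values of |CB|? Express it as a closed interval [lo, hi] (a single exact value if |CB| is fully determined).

|AB| ∈ [27, 47]
|BD| ∈ {46}
|CD| ∈ [27, 47]
|AD| ∈ [0, 93]
|BC| ∈ [0, 93]
|AC| ∈ [0, 140]

|CB| ∈ [0, 93]  (≈ [0.0000, 93.0000])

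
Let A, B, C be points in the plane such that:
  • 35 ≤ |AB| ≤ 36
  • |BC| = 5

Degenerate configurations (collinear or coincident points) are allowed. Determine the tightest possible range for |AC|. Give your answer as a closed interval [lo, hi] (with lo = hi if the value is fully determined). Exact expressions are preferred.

|AB| ∈ [35, 36]
|BC| ∈ {5}
|AC| ∈ [30, 41]

|AC| ∈ [30, 41]  (≈ [30.0000, 41.0000])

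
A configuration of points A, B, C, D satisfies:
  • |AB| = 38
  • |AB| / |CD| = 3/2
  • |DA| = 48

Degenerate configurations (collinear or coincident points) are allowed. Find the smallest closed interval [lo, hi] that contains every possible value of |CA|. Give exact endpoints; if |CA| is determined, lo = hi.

|AB| ∈ {38}
|AD| ∈ {48}
|CD| ∈ {76/3}
|BD| ∈ [10, 86]
|AC| ∈ [68/3, 220/3]
|BC| ∈ [0, 334/3]

|CA| ∈ [68/3, 220/3]  (≈ [22.6667, 73.3333])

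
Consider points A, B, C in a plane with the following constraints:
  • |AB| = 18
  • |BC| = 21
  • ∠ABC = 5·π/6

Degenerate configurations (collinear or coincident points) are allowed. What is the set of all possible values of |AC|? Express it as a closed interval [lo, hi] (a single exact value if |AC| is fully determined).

|AC| = 3·√(42·√(3) + 85)  (≈ 37.6791)

|AB| ∈ {18}
|BC| ∈ {21}
|AC| ∈ {3·√(42·√(3) + 85)}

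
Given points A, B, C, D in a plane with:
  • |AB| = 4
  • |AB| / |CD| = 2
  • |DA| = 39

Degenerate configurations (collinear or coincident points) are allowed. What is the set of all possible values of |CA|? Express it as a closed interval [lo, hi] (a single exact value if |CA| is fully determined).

|AB| ∈ {4}
|AD| ∈ {39}
|CD| ∈ {2}
|BD| ∈ [35, 43]
|AC| ∈ [37, 41]
|BC| ∈ [33, 45]

|CA| ∈ [37, 41]  (≈ [37.0000, 41.0000])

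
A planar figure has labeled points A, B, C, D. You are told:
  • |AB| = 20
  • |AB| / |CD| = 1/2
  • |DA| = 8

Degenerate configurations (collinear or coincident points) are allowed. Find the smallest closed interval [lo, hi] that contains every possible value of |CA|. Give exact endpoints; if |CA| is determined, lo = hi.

|AB| ∈ {20}
|AD| ∈ {8}
|CD| ∈ {40}
|BD| ∈ [12, 28]
|AC| ∈ [32, 48]
|BC| ∈ [12, 68]

|CA| ∈ [32, 48]  (≈ [32.0000, 48.0000])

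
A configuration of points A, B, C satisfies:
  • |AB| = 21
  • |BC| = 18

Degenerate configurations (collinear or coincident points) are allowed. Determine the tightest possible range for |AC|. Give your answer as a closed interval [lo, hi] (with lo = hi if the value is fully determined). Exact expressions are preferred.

|AC| ∈ [3, 39]  (≈ [3.0000, 39.0000])

|AB| ∈ {21}
|BC| ∈ {18}
|AC| ∈ [3, 39]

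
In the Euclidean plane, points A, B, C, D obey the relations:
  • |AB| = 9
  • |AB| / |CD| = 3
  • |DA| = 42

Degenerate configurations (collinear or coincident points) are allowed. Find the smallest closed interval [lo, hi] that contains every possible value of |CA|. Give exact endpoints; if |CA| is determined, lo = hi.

|CA| ∈ [39, 45]  (≈ [39.0000, 45.0000])

|AB| ∈ {9}
|AD| ∈ {42}
|CD| ∈ {3}
|BD| ∈ [33, 51]
|AC| ∈ [39, 45]
|BC| ∈ [30, 54]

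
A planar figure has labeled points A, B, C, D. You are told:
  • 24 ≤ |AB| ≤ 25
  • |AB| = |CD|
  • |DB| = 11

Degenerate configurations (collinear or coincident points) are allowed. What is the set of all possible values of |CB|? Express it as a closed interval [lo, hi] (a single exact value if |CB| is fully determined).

|AB| ∈ [24, 25]
|BD| ∈ {11}
|CD| ∈ [24, 25]
|AD| ∈ [13, 36]
|BC| ∈ [13, 36]
|AC| ∈ [0, 61]

|CB| ∈ [13, 36]  (≈ [13.0000, 36.0000])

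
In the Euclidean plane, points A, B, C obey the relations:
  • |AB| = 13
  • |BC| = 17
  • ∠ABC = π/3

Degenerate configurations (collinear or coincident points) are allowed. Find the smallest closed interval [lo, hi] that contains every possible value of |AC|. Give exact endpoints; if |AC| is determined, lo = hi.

|AC| = √(237)  (≈ 15.3948)

|AB| ∈ {13}
|BC| ∈ {17}
|AC| ∈ {√(237)}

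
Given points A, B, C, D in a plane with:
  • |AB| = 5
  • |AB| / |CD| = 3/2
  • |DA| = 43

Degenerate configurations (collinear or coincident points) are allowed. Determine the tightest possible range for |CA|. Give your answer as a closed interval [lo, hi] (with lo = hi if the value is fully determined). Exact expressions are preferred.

|CA| ∈ [119/3, 139/3]  (≈ [39.6667, 46.3333])

|AB| ∈ {5}
|AD| ∈ {43}
|CD| ∈ {10/3}
|BD| ∈ [38, 48]
|AC| ∈ [119/3, 139/3]
|BC| ∈ [104/3, 154/3]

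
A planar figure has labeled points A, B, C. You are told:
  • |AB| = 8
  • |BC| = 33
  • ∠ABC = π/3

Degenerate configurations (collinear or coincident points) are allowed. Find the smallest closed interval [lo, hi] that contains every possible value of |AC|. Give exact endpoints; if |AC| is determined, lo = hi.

|AB| ∈ {8}
|BC| ∈ {33}
|AC| ∈ {√(889)}

|AC| = √(889)  (≈ 29.8161)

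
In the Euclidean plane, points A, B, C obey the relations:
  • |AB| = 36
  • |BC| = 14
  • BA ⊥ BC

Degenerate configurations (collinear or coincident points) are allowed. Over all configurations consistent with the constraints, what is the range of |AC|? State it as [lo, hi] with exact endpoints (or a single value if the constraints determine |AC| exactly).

|AC| = 2·√(373)  (≈ 38.6264)

|AB| ∈ {36}
|BC| ∈ {14}
|AC| ∈ {2·√(373)}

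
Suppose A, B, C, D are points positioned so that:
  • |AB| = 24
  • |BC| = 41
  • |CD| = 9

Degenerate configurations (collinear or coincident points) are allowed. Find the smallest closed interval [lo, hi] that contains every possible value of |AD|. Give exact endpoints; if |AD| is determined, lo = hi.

|AD| ∈ [8, 74]  (≈ [8.0000, 74.0000])

|AB| ∈ {24}
|BC| ∈ {41}
|CD| ∈ {9}
|AC| ∈ [17, 65]
|BD| ∈ [32, 50]
|AD| ∈ [8, 74]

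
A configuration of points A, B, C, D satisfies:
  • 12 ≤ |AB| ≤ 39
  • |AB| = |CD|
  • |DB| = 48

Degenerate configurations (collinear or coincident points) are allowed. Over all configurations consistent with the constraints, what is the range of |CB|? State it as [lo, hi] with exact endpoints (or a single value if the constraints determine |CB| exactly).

|CB| ∈ [9, 87]  (≈ [9.0000, 87.0000])

|AB| ∈ [12, 39]
|BD| ∈ {48}
|CD| ∈ [12, 39]
|AD| ∈ [9, 87]
|BC| ∈ [9, 87]
|AC| ∈ [0, 126]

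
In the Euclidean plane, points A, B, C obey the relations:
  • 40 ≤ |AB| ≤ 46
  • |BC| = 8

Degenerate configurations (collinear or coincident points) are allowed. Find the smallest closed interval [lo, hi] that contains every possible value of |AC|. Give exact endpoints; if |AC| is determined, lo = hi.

|AC| ∈ [32, 54]  (≈ [32.0000, 54.0000])

|AB| ∈ [40, 46]
|BC| ∈ {8}
|AC| ∈ [32, 54]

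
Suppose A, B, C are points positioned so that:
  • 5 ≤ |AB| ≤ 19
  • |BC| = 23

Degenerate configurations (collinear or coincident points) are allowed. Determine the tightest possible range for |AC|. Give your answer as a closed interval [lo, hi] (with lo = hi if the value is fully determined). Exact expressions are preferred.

|AB| ∈ [5, 19]
|BC| ∈ {23}
|AC| ∈ [4, 42]

|AC| ∈ [4, 42]  (≈ [4.0000, 42.0000])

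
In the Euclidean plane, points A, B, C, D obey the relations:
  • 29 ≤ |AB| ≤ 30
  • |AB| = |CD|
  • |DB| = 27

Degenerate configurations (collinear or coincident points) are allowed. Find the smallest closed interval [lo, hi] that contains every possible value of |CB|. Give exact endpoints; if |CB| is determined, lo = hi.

|CB| ∈ [2, 57]  (≈ [2.0000, 57.0000])

|AB| ∈ [29, 30]
|BD| ∈ {27}
|CD| ∈ [29, 30]
|AD| ∈ [2, 57]
|BC| ∈ [2, 57]
|AC| ∈ [0, 87]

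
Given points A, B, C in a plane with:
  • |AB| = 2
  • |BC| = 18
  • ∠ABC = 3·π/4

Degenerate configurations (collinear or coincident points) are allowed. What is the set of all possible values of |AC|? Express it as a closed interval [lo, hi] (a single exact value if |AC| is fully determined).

|AC| = 2·√(9·√(2) + 82)  (≈ 19.4657)

|AB| ∈ {2}
|BC| ∈ {18}
|AC| ∈ {2·√(9·√(2) + 82)}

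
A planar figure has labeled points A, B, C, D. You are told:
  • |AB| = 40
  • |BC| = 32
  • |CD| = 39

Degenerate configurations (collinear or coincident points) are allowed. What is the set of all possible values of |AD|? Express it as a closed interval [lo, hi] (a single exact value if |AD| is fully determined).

|AD| ∈ [0, 111]  (≈ [0.0000, 111.0000])

|AB| ∈ {40}
|BC| ∈ {32}
|CD| ∈ {39}
|AC| ∈ [8, 72]
|BD| ∈ [7, 71]
|AD| ∈ [0, 111]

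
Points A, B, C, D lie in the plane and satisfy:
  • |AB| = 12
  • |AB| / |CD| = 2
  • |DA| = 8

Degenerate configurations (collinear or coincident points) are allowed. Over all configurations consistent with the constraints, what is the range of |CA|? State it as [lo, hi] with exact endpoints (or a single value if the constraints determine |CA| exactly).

|CA| ∈ [2, 14]  (≈ [2.0000, 14.0000])

|AB| ∈ {12}
|AD| ∈ {8}
|CD| ∈ {6}
|BD| ∈ [4, 20]
|AC| ∈ [2, 14]
|BC| ∈ [0, 26]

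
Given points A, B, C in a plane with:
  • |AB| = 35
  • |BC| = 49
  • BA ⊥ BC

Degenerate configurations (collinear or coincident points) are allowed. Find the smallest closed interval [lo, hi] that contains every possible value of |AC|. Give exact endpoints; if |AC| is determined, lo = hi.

|AC| = 7·√(74)  (≈ 60.2163)

|AB| ∈ {35}
|BC| ∈ {49}
|AC| ∈ {7·√(74)}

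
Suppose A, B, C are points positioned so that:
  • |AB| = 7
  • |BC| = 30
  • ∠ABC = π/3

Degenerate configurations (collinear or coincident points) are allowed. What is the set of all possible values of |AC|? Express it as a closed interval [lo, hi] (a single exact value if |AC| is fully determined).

|AB| ∈ {7}
|BC| ∈ {30}
|AC| ∈ {√(739)}

|AC| = √(739)  (≈ 27.1846)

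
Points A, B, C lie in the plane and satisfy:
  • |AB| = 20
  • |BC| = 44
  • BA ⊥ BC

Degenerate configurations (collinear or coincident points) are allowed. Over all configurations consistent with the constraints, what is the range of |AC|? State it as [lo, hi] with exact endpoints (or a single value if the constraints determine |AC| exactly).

|AC| = 4·√(146)  (≈ 48.3322)

|AB| ∈ {20}
|BC| ∈ {44}
|AC| ∈ {4·√(146)}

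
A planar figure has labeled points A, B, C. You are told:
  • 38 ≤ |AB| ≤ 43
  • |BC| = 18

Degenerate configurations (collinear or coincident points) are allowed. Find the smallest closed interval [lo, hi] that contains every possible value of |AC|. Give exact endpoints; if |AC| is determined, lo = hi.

|AB| ∈ [38, 43]
|BC| ∈ {18}
|AC| ∈ [20, 61]

|AC| ∈ [20, 61]  (≈ [20.0000, 61.0000])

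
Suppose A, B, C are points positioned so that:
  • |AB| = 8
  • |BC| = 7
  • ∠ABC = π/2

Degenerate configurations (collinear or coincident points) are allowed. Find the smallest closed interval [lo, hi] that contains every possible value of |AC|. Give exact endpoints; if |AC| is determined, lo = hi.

|AC| = √(113)  (≈ 10.6301)

|AB| ∈ {8}
|BC| ∈ {7}
|AC| ∈ {√(113)}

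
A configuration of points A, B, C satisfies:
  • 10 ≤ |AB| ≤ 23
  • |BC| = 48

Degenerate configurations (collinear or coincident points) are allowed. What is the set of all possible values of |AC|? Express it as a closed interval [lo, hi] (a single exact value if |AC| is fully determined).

|AC| ∈ [25, 71]  (≈ [25.0000, 71.0000])

|AB| ∈ [10, 23]
|BC| ∈ {48}
|AC| ∈ [25, 71]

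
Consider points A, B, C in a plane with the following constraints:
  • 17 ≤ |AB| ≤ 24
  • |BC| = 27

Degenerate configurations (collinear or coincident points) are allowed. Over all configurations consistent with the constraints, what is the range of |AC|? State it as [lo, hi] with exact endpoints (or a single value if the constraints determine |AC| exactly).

|AB| ∈ [17, 24]
|BC| ∈ {27}
|AC| ∈ [3, 51]

|AC| ∈ [3, 51]  (≈ [3.0000, 51.0000])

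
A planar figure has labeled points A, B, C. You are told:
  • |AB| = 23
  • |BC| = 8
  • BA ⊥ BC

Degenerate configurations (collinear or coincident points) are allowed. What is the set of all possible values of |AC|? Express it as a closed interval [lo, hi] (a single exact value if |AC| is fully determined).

|AC| = √(593)  (≈ 24.3516)

|AB| ∈ {23}
|BC| ∈ {8}
|AC| ∈ {√(593)}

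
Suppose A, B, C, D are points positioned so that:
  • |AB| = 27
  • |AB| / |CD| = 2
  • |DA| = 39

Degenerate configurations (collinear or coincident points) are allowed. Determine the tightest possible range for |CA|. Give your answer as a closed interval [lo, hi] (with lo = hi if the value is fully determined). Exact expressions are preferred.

|CA| ∈ [51/2, 105/2]  (≈ [25.5000, 52.5000])

|AB| ∈ {27}
|AD| ∈ {39}
|CD| ∈ {27/2}
|BD| ∈ [12, 66]
|AC| ∈ [51/2, 105/2]
|BC| ∈ [0, 159/2]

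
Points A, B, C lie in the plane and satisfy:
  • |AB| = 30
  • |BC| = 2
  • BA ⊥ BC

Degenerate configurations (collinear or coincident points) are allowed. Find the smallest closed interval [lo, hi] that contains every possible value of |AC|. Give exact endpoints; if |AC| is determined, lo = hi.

|AB| ∈ {30}
|BC| ∈ {2}
|AC| ∈ {2·√(226)}

|AC| = 2·√(226)  (≈ 30.0666)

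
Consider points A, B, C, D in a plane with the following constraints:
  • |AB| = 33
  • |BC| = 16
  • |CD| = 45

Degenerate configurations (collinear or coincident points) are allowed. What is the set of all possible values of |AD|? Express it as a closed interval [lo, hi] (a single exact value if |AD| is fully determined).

|AB| ∈ {33}
|BC| ∈ {16}
|CD| ∈ {45}
|AC| ∈ [17, 49]
|BD| ∈ [29, 61]
|AD| ∈ [0, 94]

|AD| ∈ [0, 94]  (≈ [0.0000, 94.0000])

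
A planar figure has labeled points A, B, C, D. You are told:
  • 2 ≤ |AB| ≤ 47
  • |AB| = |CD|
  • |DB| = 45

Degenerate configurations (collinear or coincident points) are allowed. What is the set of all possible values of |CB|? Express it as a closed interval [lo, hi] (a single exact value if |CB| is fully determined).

|AB| ∈ [2, 47]
|BD| ∈ {45}
|CD| ∈ [2, 47]
|AD| ∈ [0, 92]
|BC| ∈ [0, 92]
|AC| ∈ [0, 139]

|CB| ∈ [0, 92]  (≈ [0.0000, 92.0000])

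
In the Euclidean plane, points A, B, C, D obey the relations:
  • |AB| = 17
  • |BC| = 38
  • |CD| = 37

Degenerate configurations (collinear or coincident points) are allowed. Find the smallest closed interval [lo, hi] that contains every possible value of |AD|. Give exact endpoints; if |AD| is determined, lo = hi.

|AD| ∈ [0, 92]  (≈ [0.0000, 92.0000])

|AB| ∈ {17}
|BC| ∈ {38}
|CD| ∈ {37}
|AC| ∈ [21, 55]
|BD| ∈ [1, 75]
|AD| ∈ [0, 92]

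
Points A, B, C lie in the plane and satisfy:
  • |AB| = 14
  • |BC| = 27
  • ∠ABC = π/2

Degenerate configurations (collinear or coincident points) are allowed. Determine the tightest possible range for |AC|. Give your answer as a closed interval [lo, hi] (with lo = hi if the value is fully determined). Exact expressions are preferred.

|AC| = 5·√(37)  (≈ 30.4138)

|AB| ∈ {14}
|BC| ∈ {27}
|AC| ∈ {5·√(37)}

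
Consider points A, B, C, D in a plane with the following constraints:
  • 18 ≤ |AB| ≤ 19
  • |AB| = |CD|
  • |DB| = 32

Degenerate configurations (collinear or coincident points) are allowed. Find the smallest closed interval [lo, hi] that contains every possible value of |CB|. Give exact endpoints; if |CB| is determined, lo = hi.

|AB| ∈ [18, 19]
|BD| ∈ {32}
|CD| ∈ [18, 19]
|AD| ∈ [13, 51]
|BC| ∈ [13, 51]
|AC| ∈ [0, 70]

|CB| ∈ [13, 51]  (≈ [13.0000, 51.0000])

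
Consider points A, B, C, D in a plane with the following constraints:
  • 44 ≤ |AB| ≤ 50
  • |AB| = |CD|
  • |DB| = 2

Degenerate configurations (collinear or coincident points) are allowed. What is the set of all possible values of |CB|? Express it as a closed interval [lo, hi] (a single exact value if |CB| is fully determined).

|CB| ∈ [42, 52]  (≈ [42.0000, 52.0000])

|AB| ∈ [44, 50]
|BD| ∈ {2}
|CD| ∈ [44, 50]
|AD| ∈ [42, 52]
|BC| ∈ [42, 52]
|AC| ∈ [0, 102]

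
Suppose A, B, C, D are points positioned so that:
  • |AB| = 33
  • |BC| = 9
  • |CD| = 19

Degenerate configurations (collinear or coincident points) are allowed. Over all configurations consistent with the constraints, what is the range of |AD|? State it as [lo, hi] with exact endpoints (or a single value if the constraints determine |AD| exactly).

|AB| ∈ {33}
|BC| ∈ {9}
|CD| ∈ {19}
|AC| ∈ [24, 42]
|BD| ∈ [10, 28]
|AD| ∈ [5, 61]

|AD| ∈ [5, 61]  (≈ [5.0000, 61.0000])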